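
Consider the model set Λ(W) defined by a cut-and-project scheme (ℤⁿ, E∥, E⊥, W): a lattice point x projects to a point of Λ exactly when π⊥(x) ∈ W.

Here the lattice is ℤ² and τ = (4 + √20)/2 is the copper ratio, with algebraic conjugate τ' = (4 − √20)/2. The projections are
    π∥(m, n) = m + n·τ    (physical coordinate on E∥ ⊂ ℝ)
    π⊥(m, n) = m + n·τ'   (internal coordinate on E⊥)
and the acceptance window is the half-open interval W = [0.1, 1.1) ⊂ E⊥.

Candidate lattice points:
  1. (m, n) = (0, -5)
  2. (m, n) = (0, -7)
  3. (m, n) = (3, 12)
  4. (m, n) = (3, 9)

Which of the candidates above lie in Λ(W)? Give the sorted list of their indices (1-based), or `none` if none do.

τ' = (4−√20)/2 ≈ -0.2361.
[1] lift (0,-5): star map gives 1.1803; window check 0.1 ≤ 1.1803 < 1.1 is false → out
[2] lift (0,-7): star map gives 1.6525; window check 0.1 ≤ 1.6525 < 1.1 is false → out
[3] lift (3,12): star map gives 0.1672; window check 0.1 ≤ 0.1672 < 1.1 is true → IN Λ
[4] lift (3,9): star map gives 0.8754; window check 0.1 ≤ 0.8754 < 1.1 is true → IN Λ

3, 4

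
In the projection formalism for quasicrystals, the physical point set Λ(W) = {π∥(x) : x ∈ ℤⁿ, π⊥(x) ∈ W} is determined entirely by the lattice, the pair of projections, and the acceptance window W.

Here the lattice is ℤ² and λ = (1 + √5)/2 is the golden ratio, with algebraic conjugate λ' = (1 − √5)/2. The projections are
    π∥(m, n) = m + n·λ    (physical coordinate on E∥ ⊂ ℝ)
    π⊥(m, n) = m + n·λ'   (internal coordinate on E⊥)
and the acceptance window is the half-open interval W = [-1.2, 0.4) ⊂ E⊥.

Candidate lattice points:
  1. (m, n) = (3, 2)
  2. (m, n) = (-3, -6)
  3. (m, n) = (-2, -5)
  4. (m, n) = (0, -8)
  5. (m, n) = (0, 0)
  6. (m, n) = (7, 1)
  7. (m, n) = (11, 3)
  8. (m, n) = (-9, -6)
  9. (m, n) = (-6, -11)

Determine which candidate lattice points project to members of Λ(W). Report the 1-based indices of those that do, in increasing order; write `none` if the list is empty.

5

Compute λ' = (1−√5)/2 = -0.61803, so π⊥(m,n) = m -0.61803·n.
candidate 1: (m,n)=(3,2) → π∥ = 3+2·λ ≈ 6.23607, π⊥ = 3+2·λ' ≈ 1.76393 ∉ [-1.2, 0.4) ⇒ out
candidate 2: (m,n)=(-3,-6) → π∥ = -3-6·λ ≈ -12.70820, π⊥ = -3-6·λ' ≈ 0.70820 ∉ [-1.2, 0.4) ⇒ out
candidate 3: (m,n)=(-2,-5) → π∥ = -2-5·λ ≈ -10.09017, π⊥ = -2-5·λ' ≈ 1.09017 ∉ [-1.2, 0.4) ⇒ out
candidate 4: (m,n)=(0,-8) → π∥ = 0-8·λ ≈ -12.94427, π⊥ = 0-8·λ' ≈ 4.94427 ∉ [-1.2, 0.4) ⇒ out
candidate 5: (m,n)=(0,0) → π∥ = 0+0·λ ≈ 0.00000, π⊥ = 0+0·λ' ≈ 0.00000 ∈ [-1.2, 0.4) ⇒ IN Λ
candidate 6: (m,n)=(7,1) → π∥ = 7+1·λ ≈ 8.61803, π⊥ = 7+1·λ' ≈ 6.38197 ∉ [-1.2, 0.4) ⇒ out
candidate 7: (m,n)=(11,3) → π∥ = 11+3·λ ≈ 15.85410, π⊥ = 11+3·λ' ≈ 9.14590 ∉ [-1.2, 0.4) ⇒ out
candidate 8: (m,n)=(-9,-6) → π∥ = -9-6·λ ≈ -18.70820, π⊥ = -9-6·λ' ≈ -5.29180 ∉ [-1.2, 0.4) ⇒ out
candidate 9: (m,n)=(-6,-11) → π∥ = -6-11·λ ≈ -23.79837, π⊥ = -6-11·λ' ≈ 0.79837 ∉ [-1.2, 0.4) ⇒ out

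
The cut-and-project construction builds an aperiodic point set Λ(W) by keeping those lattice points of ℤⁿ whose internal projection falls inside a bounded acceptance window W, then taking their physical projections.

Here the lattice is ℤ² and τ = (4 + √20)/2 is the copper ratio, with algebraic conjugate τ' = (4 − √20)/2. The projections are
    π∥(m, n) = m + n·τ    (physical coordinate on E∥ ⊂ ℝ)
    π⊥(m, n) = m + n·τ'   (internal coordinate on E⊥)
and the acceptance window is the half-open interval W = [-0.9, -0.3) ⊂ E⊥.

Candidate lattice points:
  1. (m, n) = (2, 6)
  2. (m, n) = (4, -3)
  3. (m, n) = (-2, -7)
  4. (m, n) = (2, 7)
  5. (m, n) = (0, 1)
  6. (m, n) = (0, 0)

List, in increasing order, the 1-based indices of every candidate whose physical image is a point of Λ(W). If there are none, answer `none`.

3

Compute τ' = (4−√20)/2 = -0.23607, so π⊥(m,n) = m -0.23607·n.
candidate 1: (m,n)=(2,6) → π∥ = 2+6·τ ≈ 27.41641, π⊥ = 2+6·τ' ≈ 0.58359 ∉ [-0.9, -0.3) ⇒ out
candidate 2: (m,n)=(4,-3) → π∥ = 4-3·τ ≈ -8.70820, π⊥ = 4-3·τ' ≈ 4.70820 ∉ [-0.9, -0.3) ⇒ out
candidate 3: (m,n)=(-2,-7) → π∥ = -2-7·τ ≈ -31.65248, π⊥ = -2-7·τ' ≈ -0.34752 ∈ [-0.9, -0.3) ⇒ IN Λ
candidate 4: (m,n)=(2,7) → π∥ = 2+7·τ ≈ 31.65248, π⊥ = 2+7·τ' ≈ 0.34752 ∉ [-0.9, -0.3) ⇒ out
candidate 5: (m,n)=(0,1) → π∥ = 0+1·τ ≈ 4.23607, π⊥ = 0+1·τ' ≈ -0.23607 ∉ [-0.9, -0.3) ⇒ out
candidate 6: (m,n)=(0,0) → π∥ = 0+0·τ ≈ 0.00000, π⊥ = 0+0·τ' ≈ 0.00000 ∉ [-0.9, -0.3) ⇒ out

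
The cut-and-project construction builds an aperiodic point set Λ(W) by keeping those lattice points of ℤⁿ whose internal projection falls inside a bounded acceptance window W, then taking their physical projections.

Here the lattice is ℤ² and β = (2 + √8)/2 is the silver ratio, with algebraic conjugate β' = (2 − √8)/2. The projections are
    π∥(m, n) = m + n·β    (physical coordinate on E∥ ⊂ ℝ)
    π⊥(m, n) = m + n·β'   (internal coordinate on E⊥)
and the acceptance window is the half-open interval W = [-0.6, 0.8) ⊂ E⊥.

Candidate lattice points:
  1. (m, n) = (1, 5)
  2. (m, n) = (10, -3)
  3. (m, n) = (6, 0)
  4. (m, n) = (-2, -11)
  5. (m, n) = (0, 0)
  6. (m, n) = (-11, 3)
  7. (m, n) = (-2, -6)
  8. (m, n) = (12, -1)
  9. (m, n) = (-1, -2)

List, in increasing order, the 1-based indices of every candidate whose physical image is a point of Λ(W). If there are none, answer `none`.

5, 7, 9

Compute β' = (2−√8)/2 = -0.414214, so π⊥(m,n) = m -0.414214·n.
[1] lift (1,5): star map gives -1.071068; window check -0.6 ≤ -1.071068 < 0.8 is false → out
[2] lift (10,-3): star map gives 11.242641; window check -0.6 ≤ 11.242641 < 0.8 is false → out
[3] lift (6,0): star map gives 6.000000; window check -0.6 ≤ 6.000000 < 0.8 is false → out
[4] lift (-2,-11): star map gives 2.556349; window check -0.6 ≤ 2.556349 < 0.8 is false → out
[5] lift (0,0): star map gives 0.000000; window check -0.6 ≤ 0.000000 < 0.8 is true → IN Λ
[6] lift (-11,3): star map gives -12.242641; window check -0.6 ≤ -12.242641 < 0.8 is false → out
[7] lift (-2,-6): star map gives 0.485281; window check -0.6 ≤ 0.485281 < 0.8 is true → IN Λ
[8] lift (12,-1): star map gives 12.414214; window check -0.6 ≤ 12.414214 < 0.8 is false → out
[9] lift (-1,-2): star map gives -0.171573; window check -0.6 ≤ -0.171573 < 0.8 is true → IN Λ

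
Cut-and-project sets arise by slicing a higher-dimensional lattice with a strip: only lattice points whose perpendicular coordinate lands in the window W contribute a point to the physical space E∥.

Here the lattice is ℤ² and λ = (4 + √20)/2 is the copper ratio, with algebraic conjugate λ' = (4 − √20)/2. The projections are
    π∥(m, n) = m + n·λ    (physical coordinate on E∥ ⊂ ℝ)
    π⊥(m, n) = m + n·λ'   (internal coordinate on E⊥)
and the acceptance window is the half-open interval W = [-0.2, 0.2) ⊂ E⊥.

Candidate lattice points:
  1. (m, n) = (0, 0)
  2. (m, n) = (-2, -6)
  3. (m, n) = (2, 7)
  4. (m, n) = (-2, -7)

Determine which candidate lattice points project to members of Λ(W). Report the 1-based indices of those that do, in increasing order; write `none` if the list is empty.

1

Compute λ' = (4−√20)/2 = -0.23607, so π⊥(m,n) = m -0.23607·n.
#1 (0,0): internal coord 0 + (0)·λ' = +0.00000; +0.00000 ∈ [-0.2, 0.2) → IN Λ
#2 (-2,-6): internal coord -2 + (-6)·λ' = -0.58359; -0.58359 ∉ [-0.2, 0.2) → out
#3 (2,7): internal coord 2 + (7)·λ' = +0.34752; +0.34752 ∉ [-0.2, 0.2) → out
#4 (-2,-7): internal coord -2 + (-7)·λ' = -0.34752; -0.34752 ∉ [-0.2, 0.2) → out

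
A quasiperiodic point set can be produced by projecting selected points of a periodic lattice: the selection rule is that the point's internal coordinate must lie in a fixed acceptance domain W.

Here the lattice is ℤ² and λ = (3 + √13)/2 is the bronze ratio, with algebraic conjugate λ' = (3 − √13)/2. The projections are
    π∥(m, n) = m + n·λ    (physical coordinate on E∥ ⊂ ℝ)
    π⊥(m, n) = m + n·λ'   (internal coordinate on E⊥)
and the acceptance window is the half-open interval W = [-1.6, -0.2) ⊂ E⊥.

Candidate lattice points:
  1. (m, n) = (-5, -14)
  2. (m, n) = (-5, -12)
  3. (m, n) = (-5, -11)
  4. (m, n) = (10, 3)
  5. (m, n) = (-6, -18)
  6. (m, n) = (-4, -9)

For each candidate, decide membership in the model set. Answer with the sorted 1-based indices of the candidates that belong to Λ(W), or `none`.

1, 2, 5, 6

λ' = (3−√13)/2 ≈ -0.302776.
[1] lift (-5,-14): star map gives -0.761141; window check -1.6 ≤ -0.761141 < -0.2 is true → IN Λ
[2] lift (-5,-12): star map gives -1.366692; window check -1.6 ≤ -1.366692 < -0.2 is true → IN Λ
[3] lift (-5,-11): star map gives -1.669468; window check -1.6 ≤ -1.669468 < -0.2 is false → out
[4] lift (10,3): star map gives 9.091673; window check -1.6 ≤ 9.091673 < -0.2 is false → out
[5] lift (-6,-18): star map gives -0.550039; window check -1.6 ≤ -0.550039 < -0.2 is true → IN Λ
[6] lift (-4,-9): star map gives -1.275019; window check -1.6 ≤ -1.275019 < -0.2 is true → IN Λ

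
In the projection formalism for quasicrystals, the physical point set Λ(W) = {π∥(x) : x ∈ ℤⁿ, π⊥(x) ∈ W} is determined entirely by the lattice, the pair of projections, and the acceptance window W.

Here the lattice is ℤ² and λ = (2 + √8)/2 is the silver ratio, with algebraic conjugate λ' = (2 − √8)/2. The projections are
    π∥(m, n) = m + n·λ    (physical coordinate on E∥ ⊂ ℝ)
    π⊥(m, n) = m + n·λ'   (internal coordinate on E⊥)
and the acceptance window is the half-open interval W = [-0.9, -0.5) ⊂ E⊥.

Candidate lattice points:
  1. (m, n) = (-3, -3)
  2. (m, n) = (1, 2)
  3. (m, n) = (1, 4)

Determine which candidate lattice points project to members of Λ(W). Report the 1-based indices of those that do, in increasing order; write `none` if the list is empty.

3

Compute λ' = (2−√8)/2 = -0.414214, so π⊥(m,n) = m -0.414214·n.
[1] lift (-3,-3): star map gives -1.757359; window check -0.9 ≤ -1.757359 < -0.5 is false → out
[2] lift (1,2): star map gives 0.171573; window check -0.9 ≤ 0.171573 < -0.5 is false → out
[3] lift (1,4): star map gives -0.656854; window check -0.9 ≤ -0.656854 < -0.5 is true → IN Λ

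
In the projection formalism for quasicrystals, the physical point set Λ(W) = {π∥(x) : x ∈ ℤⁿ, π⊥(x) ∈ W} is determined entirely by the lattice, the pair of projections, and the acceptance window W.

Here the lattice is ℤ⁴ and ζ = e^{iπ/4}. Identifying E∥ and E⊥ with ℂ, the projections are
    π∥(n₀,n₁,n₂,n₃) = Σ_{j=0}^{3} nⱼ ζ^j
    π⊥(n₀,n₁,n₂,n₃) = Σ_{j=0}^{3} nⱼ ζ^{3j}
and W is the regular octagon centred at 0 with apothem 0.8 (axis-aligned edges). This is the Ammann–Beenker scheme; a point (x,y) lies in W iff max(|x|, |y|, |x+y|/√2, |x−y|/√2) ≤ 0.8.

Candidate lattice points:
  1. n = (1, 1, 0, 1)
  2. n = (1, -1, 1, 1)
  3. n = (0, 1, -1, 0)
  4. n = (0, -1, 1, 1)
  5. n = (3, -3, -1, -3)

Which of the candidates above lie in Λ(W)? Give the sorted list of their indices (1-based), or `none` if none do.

Internal map: ζ^{3j} for j=0..3 gives (1,0), (−√2/2,√2/2), (0,−1), (√2/2,√2/2).
candidate 1: n = (1, 1, 0, 1) → π⊥ ≈ (+1.0000, +1.4142); max(|x|,|y|,|x±y|/√2) = 1.7071 > 0.8 ⇒ ∉ W
candidate 2: n = (1, -1, 1, 1) → π⊥ ≈ (+2.4142, -1.0000); max(|x|,|y|,|x±y|/√2) = 2.4142 > 0.8 ⇒ ∉ W
candidate 3: n = (0, 1, -1, 0) → π⊥ ≈ (-0.7071, +1.7071); max(|x|,|y|,|x±y|/√2) = 1.7071 > 0.8 ⇒ ∉ W
candidate 4: n = (0, -1, 1, 1) → π⊥ ≈ (+1.4142, -1.0000); max(|x|,|y|,|x±y|/√2) = 1.7071 > 0.8 ⇒ ∉ W
candidate 5: n = (3, -3, -1, -3) → π⊥ ≈ (+3.0000, -3.2426); max(|x|,|y|,|x±y|/√2) = 4.4142 > 0.8 ⇒ ∉ W

none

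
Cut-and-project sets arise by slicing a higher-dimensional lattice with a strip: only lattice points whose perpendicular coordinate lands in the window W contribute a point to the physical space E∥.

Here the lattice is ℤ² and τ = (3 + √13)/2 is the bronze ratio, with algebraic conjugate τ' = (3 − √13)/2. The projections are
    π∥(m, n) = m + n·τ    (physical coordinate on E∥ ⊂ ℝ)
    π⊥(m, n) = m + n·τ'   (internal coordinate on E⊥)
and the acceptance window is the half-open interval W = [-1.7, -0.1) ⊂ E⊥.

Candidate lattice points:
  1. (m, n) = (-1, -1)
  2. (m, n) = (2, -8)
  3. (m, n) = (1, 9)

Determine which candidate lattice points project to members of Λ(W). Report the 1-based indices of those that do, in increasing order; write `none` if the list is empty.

1

τ' = (3−√13)/2 ≈ -0.302776.
#1 (-1,-1): internal coord -1 + (-1)·τ' = -0.697224; -0.697224 ∈ [-1.7, -0.1) → IN Λ
#2 (2,-8): internal coord 2 + (-8)·τ' = +4.422205; +4.422205 ∉ [-1.7, -0.1) → out
#3 (1,9): internal coord 1 + (9)·τ' = -1.724981; -1.724981 ∉ [-1.7, -0.1) → out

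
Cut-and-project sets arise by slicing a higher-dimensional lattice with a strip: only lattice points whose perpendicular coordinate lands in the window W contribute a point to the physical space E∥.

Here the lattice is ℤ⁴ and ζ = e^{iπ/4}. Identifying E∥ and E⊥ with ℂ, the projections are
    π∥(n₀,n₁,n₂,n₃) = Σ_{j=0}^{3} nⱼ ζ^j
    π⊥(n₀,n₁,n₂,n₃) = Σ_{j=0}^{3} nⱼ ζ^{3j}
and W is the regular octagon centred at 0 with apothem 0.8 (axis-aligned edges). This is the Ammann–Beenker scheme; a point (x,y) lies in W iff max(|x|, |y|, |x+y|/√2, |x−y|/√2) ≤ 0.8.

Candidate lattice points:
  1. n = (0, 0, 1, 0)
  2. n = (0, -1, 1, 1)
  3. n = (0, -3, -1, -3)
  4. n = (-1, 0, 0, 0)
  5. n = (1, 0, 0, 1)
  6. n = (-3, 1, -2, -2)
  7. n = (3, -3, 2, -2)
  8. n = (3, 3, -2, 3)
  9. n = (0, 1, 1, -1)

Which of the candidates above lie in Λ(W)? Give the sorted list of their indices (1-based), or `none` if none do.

none

Internal map: ζ^{3j} for j=0..3 gives (1,0), (−√2/2,√2/2), (0,−1), (√2/2,√2/2).
candidate 1: n = (0, 0, 1, 0) → π⊥ ≈ (+0.0000, -1.0000); max(|x|,|y|,|x±y|/√2) = 1.0000 > 0.8 ⇒ ∉ W
candidate 2: n = (0, -1, 1, 1) → π⊥ ≈ (+1.4142, -1.0000); max(|x|,|y|,|x±y|/√2) = 1.7071 > 0.8 ⇒ ∉ W
candidate 3: n = (0, -3, -1, -3) → π⊥ ≈ (+0.0000, -3.2426); max(|x|,|y|,|x±y|/√2) = 3.2426 > 0.8 ⇒ ∉ W
candidate 4: n = (-1, 0, 0, 0) → π⊥ ≈ (-1.0000, +0.0000); max(|x|,|y|,|x±y|/√2) = 1.0000 > 0.8 ⇒ ∉ W
candidate 5: n = (1, 0, 0, 1) → π⊥ ≈ (+1.7071, +0.7071); max(|x|,|y|,|x±y|/√2) = 1.7071 > 0.8 ⇒ ∉ W
candidate 6: n = (-3, 1, -2, -2) → π⊥ ≈ (-5.1213, +1.2929); max(|x|,|y|,|x±y|/√2) = 5.1213 > 0.8 ⇒ ∉ W
candidate 7: n = (3, -3, 2, -2) → π⊥ ≈ (+3.7071, -5.5355); max(|x|,|y|,|x±y|/√2) = 6.5355 > 0.8 ⇒ ∉ W
candidate 8: n = (3, 3, -2, 3) → π⊥ ≈ (+3.0000, +6.2426); max(|x|,|y|,|x±y|/√2) = 6.5355 > 0.8 ⇒ ∉ W
candidate 9: n = (0, 1, 1, -1) → π⊥ ≈ (-1.4142, -1.0000); max(|x|,|y|,|x±y|/√2) = 1.7071 > 0.8 ⇒ ∉ W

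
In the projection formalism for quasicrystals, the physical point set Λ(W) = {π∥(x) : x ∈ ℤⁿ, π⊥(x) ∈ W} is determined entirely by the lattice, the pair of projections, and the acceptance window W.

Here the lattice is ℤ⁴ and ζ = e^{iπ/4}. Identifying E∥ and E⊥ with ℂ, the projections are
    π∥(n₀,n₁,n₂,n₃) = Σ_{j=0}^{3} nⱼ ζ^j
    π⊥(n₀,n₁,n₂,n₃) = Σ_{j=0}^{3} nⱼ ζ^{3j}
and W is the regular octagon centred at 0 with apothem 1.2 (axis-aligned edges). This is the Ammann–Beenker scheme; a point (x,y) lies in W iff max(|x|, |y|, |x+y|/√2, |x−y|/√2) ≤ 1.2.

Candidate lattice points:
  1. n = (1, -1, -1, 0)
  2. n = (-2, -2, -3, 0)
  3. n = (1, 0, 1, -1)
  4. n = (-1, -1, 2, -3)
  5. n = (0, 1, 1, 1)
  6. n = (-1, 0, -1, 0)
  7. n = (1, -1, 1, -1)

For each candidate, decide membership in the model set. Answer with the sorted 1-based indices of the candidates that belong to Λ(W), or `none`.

5

Internal map: ζ^{3j} for j=0..3 gives (1,0), (−√2/2,√2/2), (0,−1), (√2/2,√2/2).
#1 (1, -1, -1, 0): internal (1.7071, 0.2929); octagon support 1.7071 vs apothem 1.2 → ∉ W
#2 (-2, -2, -3, 0): internal (-0.5858, 1.5858); octagon support 1.5858 vs apothem 1.2 → ∉ W
#3 (1, 0, 1, -1): internal (0.2929, -1.7071); octagon support 1.7071 vs apothem 1.2 → ∉ W
#4 (-1, -1, 2, -3): internal (-2.4142, -4.8284); octagon support 5.1213 vs apothem 1.2 → ∉ W
#5 (0, 1, 1, 1): internal (0.0000, 0.4142); octagon support 0.4142 vs apothem 1.2 → ∈ W
#6 (-1, 0, -1, 0): internal (-1.0000, 1.0000); octagon support 1.4142 vs apothem 1.2 → ∉ W
#7 (1, -1, 1, -1): internal (1.0000, -2.4142); octagon support 2.4142 vs apothem 1.2 → ∉ W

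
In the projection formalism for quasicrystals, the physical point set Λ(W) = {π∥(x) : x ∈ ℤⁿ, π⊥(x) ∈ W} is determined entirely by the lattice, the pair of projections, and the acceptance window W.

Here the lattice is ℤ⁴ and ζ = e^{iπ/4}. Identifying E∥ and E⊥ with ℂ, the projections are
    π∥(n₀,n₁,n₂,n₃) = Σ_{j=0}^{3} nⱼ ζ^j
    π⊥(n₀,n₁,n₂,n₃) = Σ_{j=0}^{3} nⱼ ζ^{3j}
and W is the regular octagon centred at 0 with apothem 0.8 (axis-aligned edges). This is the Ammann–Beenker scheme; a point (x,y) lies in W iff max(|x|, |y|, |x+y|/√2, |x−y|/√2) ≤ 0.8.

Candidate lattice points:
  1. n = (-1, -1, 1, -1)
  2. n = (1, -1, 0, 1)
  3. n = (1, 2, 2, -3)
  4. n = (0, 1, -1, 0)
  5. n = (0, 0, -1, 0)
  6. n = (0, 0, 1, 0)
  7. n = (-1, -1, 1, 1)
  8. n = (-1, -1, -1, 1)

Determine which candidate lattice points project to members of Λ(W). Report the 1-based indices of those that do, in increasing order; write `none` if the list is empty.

With ζ = e^{iπ/4} the internal vectors are ζ^0,ζ^3,ζ^6,ζ^9.
#1 (-1, -1, 1, -1): internal (-1.000000, -2.414214); octagon support 2.414214 vs apothem 0.8 → ∉ W
#2 (1, -1, 0, 1): internal (2.414214, 0.000000); octagon support 2.414214 vs apothem 0.8 → ∉ W
#3 (1, 2, 2, -3): internal (-2.535534, -2.707107); octagon support 3.707107 vs apothem 0.8 → ∉ W
#4 (0, 1, -1, 0): internal (-0.707107, 1.707107); octagon support 1.707107 vs apothem 0.8 → ∉ W
#5 (0, 0, -1, 0): internal (0.000000, 1.000000); octagon support 1.000000 vs apothem 0.8 → ∉ W
#6 (0, 0, 1, 0): internal (0.000000, -1.000000); octagon support 1.000000 vs apothem 0.8 → ∉ W
#7 (-1, -1, 1, 1): internal (0.414214, -1.000000); octagon support 1.000000 vs apothem 0.8 → ∉ W
#8 (-1, -1, -1, 1): internal (0.414214, 1.000000); octagon support 1.000000 vs apothem 0.8 → ∉ W

none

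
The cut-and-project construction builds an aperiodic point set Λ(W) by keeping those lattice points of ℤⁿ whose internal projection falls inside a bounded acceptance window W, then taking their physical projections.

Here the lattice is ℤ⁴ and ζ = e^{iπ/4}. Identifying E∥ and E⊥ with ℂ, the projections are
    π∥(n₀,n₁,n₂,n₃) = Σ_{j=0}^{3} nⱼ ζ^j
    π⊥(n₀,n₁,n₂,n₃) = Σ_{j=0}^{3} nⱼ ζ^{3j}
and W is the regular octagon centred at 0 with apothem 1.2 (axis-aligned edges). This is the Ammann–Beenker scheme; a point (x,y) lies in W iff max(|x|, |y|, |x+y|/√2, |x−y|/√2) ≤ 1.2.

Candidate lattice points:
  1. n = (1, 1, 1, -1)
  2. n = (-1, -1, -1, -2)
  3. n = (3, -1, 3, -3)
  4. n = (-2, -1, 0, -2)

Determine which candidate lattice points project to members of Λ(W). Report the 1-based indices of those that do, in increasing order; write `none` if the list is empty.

Internal map: ζ^{3j} for j=0..3 gives (1,0), (−√2/2,√2/2), (0,−1), (√2/2,√2/2).
#1 (1, 1, 1, -1): internal (-0.414214, -1.000000); octagon support 1.000000 vs apothem 1.2 → ∈ W
#2 (-1, -1, -1, -2): internal (-1.707107, -1.121320); octagon support 2.000000 vs apothem 1.2 → ∉ W
#3 (3, -1, 3, -3): internal (1.585786, -5.828427); octagon support 5.828427 vs apothem 1.2 → ∉ W
#4 (-2, -1, 0, -2): internal (-2.707107, -2.121320); octagon support 3.414214 vs apothem 1.2 → ∉ W

1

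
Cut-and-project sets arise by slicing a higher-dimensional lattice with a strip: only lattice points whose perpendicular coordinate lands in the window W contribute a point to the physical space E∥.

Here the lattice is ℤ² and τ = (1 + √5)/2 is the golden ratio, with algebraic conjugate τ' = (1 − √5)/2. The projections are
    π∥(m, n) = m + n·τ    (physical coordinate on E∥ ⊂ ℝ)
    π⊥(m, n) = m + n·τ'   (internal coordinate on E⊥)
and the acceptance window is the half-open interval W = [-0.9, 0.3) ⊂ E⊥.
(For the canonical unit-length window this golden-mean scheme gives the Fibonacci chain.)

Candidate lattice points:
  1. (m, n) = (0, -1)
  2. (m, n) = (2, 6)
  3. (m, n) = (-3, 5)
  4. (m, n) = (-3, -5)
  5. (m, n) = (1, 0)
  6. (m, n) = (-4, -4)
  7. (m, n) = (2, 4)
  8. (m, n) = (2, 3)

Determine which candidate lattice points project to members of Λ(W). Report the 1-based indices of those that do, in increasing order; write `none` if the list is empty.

4, 7, 8

τ' = (1−√5)/2 ≈ -0.6180.
candidate 1: (m,n)=(0,-1) → π∥ = 0-1·τ ≈ -1.6180, π⊥ = 0-1·τ' ≈ 0.6180 ∉ [-0.9, 0.3) ⇒ out
candidate 2: (m,n)=(2,6) → π∥ = 2+6·τ ≈ 11.7082, π⊥ = 2+6·τ' ≈ -1.7082 ∉ [-0.9, 0.3) ⇒ out
candidate 3: (m,n)=(-3,5) → π∥ = -3+5·τ ≈ 5.0902, π⊥ = -3+5·τ' ≈ -6.0902 ∉ [-0.9, 0.3) ⇒ out
candidate 4: (m,n)=(-3,-5) → π∥ = -3-5·τ ≈ -11.0902, π⊥ = -3-5·τ' ≈ 0.0902 ∈ [-0.9, 0.3) ⇒ IN Λ
candidate 5: (m,n)=(1,0) → π∥ = 1+0·τ ≈ 1.0000, π⊥ = 1+0·τ' ≈ 1.0000 ∉ [-0.9, 0.3) ⇒ out
candidate 6: (m,n)=(-4,-4) → π∥ = -4-4·τ ≈ -10.4721, π⊥ = -4-4·τ' ≈ -1.5279 ∉ [-0.9, 0.3) ⇒ out
candidate 7: (m,n)=(2,4) → π∥ = 2+4·τ ≈ 8.4721, π⊥ = 2+4·τ' ≈ -0.4721 ∈ [-0.9, 0.3) ⇒ IN Λ
candidate 8: (m,n)=(2,3) → π∥ = 2+3·τ ≈ 6.8541, π⊥ = 2+3·τ' ≈ 0.1459 ∈ [-0.9, 0.3) ⇒ IN Λ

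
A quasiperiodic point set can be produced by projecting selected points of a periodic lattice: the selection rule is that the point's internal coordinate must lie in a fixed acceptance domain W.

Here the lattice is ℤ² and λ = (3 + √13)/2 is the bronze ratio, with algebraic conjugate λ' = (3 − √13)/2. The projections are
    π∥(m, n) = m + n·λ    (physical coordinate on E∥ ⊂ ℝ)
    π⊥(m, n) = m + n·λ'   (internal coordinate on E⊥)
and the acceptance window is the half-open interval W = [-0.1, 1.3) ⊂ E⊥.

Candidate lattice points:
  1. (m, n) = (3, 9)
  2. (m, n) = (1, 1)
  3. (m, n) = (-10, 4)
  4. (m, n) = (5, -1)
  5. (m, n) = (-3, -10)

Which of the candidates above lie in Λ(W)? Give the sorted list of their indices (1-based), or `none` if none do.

Compute λ' = (3−√13)/2 = -0.302776, so π⊥(m,n) = m -0.302776·n.
[1] lift (3,9): star map gives 0.275019; window check -0.1 ≤ 0.275019 < 1.3 is true → IN Λ
[2] lift (1,1): star map gives 0.697224; window check -0.1 ≤ 0.697224 < 1.3 is true → IN Λ
[3] lift (-10,4): star map gives -11.211103; window check -0.1 ≤ -11.211103 < 1.3 is false → out
[4] lift (5,-1): star map gives 5.302776; window check -0.1 ≤ 5.302776 < 1.3 is false → out
[5] lift (-3,-10): star map gives 0.027756; window check -0.1 ≤ 0.027756 < 1.3 is true → IN Λ

1, 2, 5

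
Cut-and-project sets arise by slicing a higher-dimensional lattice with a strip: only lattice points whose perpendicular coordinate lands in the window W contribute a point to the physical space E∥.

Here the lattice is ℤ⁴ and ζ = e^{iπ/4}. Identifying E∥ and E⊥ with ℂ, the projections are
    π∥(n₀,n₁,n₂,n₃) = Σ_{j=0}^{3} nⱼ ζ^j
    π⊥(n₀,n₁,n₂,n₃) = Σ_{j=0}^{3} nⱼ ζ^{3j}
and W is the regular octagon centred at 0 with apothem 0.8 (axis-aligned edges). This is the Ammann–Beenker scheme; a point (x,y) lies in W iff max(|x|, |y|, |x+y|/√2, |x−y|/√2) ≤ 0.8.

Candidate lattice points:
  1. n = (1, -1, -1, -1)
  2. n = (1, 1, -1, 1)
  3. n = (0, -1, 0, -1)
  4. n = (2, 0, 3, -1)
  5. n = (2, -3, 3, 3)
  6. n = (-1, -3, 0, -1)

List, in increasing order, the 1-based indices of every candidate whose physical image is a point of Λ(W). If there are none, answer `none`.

With ζ = e^{iπ/4} the internal vectors are ζ^0,ζ^3,ζ^6,ζ^9.
candidate 1: n = (1, -1, -1, -1) → π⊥ ≈ (+1.000000, -0.414214); max(|x|,|y|,|x±y|/√2) = 1.000000 > 0.8 ⇒ ∉ W
candidate 2: n = (1, 1, -1, 1) → π⊥ ≈ (+1.000000, +2.414214); max(|x|,|y|,|x±y|/√2) = 2.414214 > 0.8 ⇒ ∉ W
candidate 3: n = (0, -1, 0, -1) → π⊥ ≈ (+0.000000, -1.414214); max(|x|,|y|,|x±y|/√2) = 1.414214 > 0.8 ⇒ ∉ W
candidate 4: n = (2, 0, 3, -1) → π⊥ ≈ (+1.292893, -3.707107); max(|x|,|y|,|x±y|/√2) = 3.707107 > 0.8 ⇒ ∉ W
candidate 5: n = (2, -3, 3, 3) → π⊥ ≈ (+6.242641, -3.000000); max(|x|,|y|,|x±y|/√2) = 6.535534 > 0.8 ⇒ ∉ W
candidate 6: n = (-1, -3, 0, -1) → π⊥ ≈ (+0.414214, -2.828427); max(|x|,|y|,|x±y|/√2) = 2.828427 > 0.8 ⇒ ∉ W

none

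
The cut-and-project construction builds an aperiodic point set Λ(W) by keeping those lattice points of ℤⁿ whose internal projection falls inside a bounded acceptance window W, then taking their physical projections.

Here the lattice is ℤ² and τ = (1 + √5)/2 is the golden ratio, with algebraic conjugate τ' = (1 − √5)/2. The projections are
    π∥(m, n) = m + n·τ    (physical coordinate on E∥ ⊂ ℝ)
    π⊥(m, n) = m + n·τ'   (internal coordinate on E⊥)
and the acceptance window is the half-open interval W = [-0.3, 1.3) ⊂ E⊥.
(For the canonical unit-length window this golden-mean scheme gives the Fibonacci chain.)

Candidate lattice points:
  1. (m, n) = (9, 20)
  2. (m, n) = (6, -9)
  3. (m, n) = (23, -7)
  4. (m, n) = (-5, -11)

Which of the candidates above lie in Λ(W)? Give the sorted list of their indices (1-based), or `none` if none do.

Compute τ' = (1−√5)/2 = -0.61803, so π⊥(m,n) = m -0.61803·n.
#1 (9,20): internal coord 9 + (20)·τ' = -3.36068; -3.36068 ∉ [-0.3, 1.3) → out
#2 (6,-9): internal coord 6 + (-9)·τ' = +11.56231; +11.56231 ∉ [-0.3, 1.3) → out
#3 (23,-7): internal coord 23 + (-7)·τ' = +27.32624; +27.32624 ∉ [-0.3, 1.3) → out
#4 (-5,-11): internal coord -5 + (-11)·τ' = +1.79837; +1.79837 ∉ [-0.3, 1.3) → out

none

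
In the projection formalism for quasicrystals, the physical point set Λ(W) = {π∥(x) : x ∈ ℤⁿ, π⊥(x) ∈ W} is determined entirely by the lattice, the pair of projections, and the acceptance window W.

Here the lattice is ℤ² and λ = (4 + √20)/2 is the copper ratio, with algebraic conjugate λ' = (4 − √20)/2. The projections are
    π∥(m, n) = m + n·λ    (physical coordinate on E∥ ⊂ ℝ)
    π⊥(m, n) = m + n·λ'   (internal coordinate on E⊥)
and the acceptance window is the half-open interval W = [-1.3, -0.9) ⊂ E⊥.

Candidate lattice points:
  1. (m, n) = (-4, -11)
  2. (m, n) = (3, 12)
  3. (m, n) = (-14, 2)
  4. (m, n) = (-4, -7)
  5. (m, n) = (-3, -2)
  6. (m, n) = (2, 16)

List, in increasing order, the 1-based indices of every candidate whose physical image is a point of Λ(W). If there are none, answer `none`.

Numerically λ ≈ 4.2361 and λ' = −1/λ ≈ -0.2361.
#1 (-4,-11): internal coord -4 + (-11)·λ' = -1.4033; -1.4033 ∉ [-1.3, -0.9) → out
#2 (3,12): internal coord 3 + (12)·λ' = +0.1672; +0.1672 ∉ [-1.3, -0.9) → out
#3 (-14,2): internal coord -14 + (2)·λ' = -14.4721; -14.4721 ∉ [-1.3, -0.9) → out
#4 (-4,-7): internal coord -4 + (-7)·λ' = -2.3475; -2.3475 ∉ [-1.3, -0.9) → out
#5 (-3,-2): internal coord -3 + (-2)·λ' = -2.5279; -2.5279 ∉ [-1.3, -0.9) → out
#6 (2,16): internal coord 2 + (16)·λ' = -1.7771; -1.7771 ∉ [-1.3, -0.9) → out

none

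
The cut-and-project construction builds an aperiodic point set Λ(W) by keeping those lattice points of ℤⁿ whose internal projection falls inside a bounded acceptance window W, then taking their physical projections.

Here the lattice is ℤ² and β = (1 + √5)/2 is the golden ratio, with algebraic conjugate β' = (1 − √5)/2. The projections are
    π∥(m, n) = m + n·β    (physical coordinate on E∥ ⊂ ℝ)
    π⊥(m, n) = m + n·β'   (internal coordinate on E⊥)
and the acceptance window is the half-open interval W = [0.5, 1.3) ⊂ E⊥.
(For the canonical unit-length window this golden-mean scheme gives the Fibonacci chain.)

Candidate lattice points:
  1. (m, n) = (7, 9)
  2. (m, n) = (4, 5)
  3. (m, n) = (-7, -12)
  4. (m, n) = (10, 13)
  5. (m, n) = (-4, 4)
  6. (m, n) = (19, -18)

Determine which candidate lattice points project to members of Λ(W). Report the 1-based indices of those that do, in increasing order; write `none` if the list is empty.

2

β' = (1−√5)/2 ≈ -0.6180.
[1] lift (7,9): star map gives 1.4377; window check 0.5 ≤ 1.4377 < 1.3 is false → out
[2] lift (4,5): star map gives 0.9098; window check 0.5 ≤ 0.9098 < 1.3 is true → IN Λ
[3] lift (-7,-12): star map gives 0.4164; window check 0.5 ≤ 0.4164 < 1.3 is false → out
[4] lift (10,13): star map gives 1.9656; window check 0.5 ≤ 1.9656 < 1.3 is false → out
[5] lift (-4,4): star map gives -6.4721; window check 0.5 ≤ -6.4721 < 1.3 is false → out
[6] lift (19,-18): star map gives 30.1246; window check 0.5 ≤ 30.1246 < 1.3 is false → out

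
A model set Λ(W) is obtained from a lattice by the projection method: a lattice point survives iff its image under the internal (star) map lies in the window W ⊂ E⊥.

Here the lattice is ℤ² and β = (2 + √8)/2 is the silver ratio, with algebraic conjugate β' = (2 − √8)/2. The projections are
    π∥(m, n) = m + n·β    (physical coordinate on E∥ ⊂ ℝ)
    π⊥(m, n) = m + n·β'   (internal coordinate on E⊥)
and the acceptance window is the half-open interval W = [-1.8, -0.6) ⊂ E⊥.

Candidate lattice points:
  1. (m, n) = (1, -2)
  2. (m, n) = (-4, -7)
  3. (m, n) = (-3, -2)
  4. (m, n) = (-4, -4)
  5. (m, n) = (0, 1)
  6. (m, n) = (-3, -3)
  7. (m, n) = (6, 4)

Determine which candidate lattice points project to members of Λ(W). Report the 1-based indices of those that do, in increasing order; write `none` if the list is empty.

2, 6

Compute β' = (2−√8)/2 = -0.414214, so π⊥(m,n) = m -0.414214·n.
[1] lift (1,-2): star map gives 1.828427; window check -1.8 ≤ 1.828427 < -0.6 is false → out
[2] lift (-4,-7): star map gives -1.100505; window check -1.8 ≤ -1.100505 < -0.6 is true → IN Λ
[3] lift (-3,-2): star map gives -2.171573; window check -1.8 ≤ -2.171573 < -0.6 is false → out
[4] lift (-4,-4): star map gives -2.343146; window check -1.8 ≤ -2.343146 < -0.6 is false → out
[5] lift (0,1): star map gives -0.414214; window check -1.8 ≤ -0.414214 < -0.6 is false → out
[6] lift (-3,-3): star map gives -1.757359; window check -1.8 ≤ -1.757359 < -0.6 is true → IN Λ
[7] lift (6,4): star map gives 4.343146; window check -1.8 ≤ 4.343146 < -0.6 is false → out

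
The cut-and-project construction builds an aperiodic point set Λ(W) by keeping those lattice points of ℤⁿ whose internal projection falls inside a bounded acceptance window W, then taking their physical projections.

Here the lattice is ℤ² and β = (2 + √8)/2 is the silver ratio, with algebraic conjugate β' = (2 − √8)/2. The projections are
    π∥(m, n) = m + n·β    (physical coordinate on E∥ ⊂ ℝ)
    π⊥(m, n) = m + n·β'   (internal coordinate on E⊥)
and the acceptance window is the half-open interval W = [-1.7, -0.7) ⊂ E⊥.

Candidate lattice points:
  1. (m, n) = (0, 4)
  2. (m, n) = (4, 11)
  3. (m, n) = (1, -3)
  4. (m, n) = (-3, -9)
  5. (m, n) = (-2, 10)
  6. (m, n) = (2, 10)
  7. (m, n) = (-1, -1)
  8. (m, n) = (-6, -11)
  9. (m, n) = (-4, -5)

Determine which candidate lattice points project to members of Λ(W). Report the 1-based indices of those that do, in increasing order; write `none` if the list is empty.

β' = (2−√8)/2 ≈ -0.414214.
[1] lift (0,4): star map gives -1.656854; window check -1.7 ≤ -1.656854 < -0.7 is true → IN Λ
[2] lift (4,11): star map gives -0.556349; window check -1.7 ≤ -0.556349 < -0.7 is false → out
[3] lift (1,-3): star map gives 2.242641; window check -1.7 ≤ 2.242641 < -0.7 is false → out
[4] lift (-3,-9): star map gives 0.727922; window check -1.7 ≤ 0.727922 < -0.7 is false → out
[5] lift (-2,10): star map gives -6.142136; window check -1.7 ≤ -6.142136 < -0.7 is false → out
[6] lift (2,10): star map gives -2.142136; window check -1.7 ≤ -2.142136 < -0.7 is false → out
[7] lift (-1,-1): star map gives -0.585786; window check -1.7 ≤ -0.585786 < -0.7 is false → out
[8] lift (-6,-11): star map gives -1.443651; window check -1.7 ≤ -1.443651 < -0.7 is true → IN Λ
[9] lift (-4,-5): star map gives -1.928932; window check -1.7 ≤ -1.928932 < -0.7 is false → out

1, 8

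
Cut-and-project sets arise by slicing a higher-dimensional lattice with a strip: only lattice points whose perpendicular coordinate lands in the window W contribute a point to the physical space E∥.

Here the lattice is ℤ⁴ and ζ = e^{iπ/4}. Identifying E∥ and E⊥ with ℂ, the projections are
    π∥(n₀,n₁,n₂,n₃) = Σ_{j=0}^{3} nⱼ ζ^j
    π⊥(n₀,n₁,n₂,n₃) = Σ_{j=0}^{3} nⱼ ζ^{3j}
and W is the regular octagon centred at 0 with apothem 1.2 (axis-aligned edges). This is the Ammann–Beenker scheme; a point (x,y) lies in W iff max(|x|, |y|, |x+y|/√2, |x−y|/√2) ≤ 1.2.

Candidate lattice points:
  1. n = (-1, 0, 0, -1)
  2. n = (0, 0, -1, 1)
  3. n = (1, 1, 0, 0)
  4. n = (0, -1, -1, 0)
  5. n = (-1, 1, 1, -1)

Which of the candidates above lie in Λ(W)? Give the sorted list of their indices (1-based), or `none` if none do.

With ζ = e^{iπ/4} the internal vectors are ζ^0,ζ^3,ζ^6,ζ^9.
candidate 1: n = (-1, 0, 0, -1) → π⊥ ≈ (-1.70711, -0.70711); max(|x|,|y|,|x±y|/√2) = 1.70711 > 1.2 ⇒ ∉ W
candidate 2: n = (0, 0, -1, 1) → π⊥ ≈ (+0.70711, +1.70711); max(|x|,|y|,|x±y|/√2) = 1.70711 > 1.2 ⇒ ∉ W
candidate 3: n = (1, 1, 0, 0) → π⊥ ≈ (+0.29289, +0.70711); max(|x|,|y|,|x±y|/√2) = 0.70711 ≤ 1.2 ⇒ ∈ W
candidate 4: n = (0, -1, -1, 0) → π⊥ ≈ (+0.70711, +0.29289); max(|x|,|y|,|x±y|/√2) = 0.70711 ≤ 1.2 ⇒ ∈ W
candidate 5: n = (-1, 1, 1, -1) → π⊥ ≈ (-2.41421, -1.00000); max(|x|,|y|,|x±y|/√2) = 2.41421 > 1.2 ⇒ ∉ W

3, 4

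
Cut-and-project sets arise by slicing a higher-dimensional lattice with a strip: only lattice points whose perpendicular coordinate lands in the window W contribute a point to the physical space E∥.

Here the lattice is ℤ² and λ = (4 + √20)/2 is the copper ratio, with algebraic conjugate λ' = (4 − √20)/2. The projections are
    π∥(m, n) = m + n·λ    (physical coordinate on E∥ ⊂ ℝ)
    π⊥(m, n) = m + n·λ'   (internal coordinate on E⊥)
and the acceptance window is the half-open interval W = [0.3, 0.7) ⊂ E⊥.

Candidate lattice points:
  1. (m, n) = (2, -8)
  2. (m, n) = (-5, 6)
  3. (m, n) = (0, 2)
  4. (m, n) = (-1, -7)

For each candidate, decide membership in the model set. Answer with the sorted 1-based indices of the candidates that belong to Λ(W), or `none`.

Compute λ' = (4−√20)/2 = -0.2361, so π⊥(m,n) = m -0.2361·n.
[1] lift (2,-8): star map gives 3.8885; window check 0.3 ≤ 3.8885 < 0.7 is false → out
[2] lift (-5,6): star map gives -6.4164; window check 0.3 ≤ -6.4164 < 0.7 is false → out
[3] lift (0,2): star map gives -0.4721; window check 0.3 ≤ -0.4721 < 0.7 is false → out
[4] lift (-1,-7): star map gives 0.6525; window check 0.3 ≤ 0.6525 < 0.7 is true → IN Λ

4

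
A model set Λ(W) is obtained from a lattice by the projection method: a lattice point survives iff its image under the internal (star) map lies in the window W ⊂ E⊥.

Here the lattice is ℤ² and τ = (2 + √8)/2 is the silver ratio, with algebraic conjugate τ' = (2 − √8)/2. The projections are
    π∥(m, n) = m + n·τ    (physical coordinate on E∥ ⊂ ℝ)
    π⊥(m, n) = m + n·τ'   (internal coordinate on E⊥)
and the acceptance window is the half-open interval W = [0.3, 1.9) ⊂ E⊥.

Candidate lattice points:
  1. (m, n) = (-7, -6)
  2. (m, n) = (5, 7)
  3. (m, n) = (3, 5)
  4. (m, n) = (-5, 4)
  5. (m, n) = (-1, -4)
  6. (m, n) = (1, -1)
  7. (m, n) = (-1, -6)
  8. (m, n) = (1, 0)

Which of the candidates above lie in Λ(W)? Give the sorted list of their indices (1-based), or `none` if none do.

3, 5, 6, 7, 8

τ' = (2−√8)/2 ≈ -0.414214.
[1] lift (-7,-6): star map gives -4.514719; window check 0.3 ≤ -4.514719 < 1.9 is false → out
[2] lift (5,7): star map gives 2.100505; window check 0.3 ≤ 2.100505 < 1.9 is false → out
[3] lift (3,5): star map gives 0.928932; window check 0.3 ≤ 0.928932 < 1.9 is true → IN Λ
[4] lift (-5,4): star map gives -6.656854; window check 0.3 ≤ -6.656854 < 1.9 is false → out
[5] lift (-1,-4): star map gives 0.656854; window check 0.3 ≤ 0.656854 < 1.9 is true → IN Λ
[6] lift (1,-1): star map gives 1.414214; window check 0.3 ≤ 1.414214 < 1.9 is true → IN Λ
[7] lift (-1,-6): star map gives 1.485281; window check 0.3 ≤ 1.485281 < 1.9 is true → IN Λ
[8] lift (1,0): star map gives 1.000000; window check 0.3 ≤ 1.000000 < 1.9 is true → IN Λ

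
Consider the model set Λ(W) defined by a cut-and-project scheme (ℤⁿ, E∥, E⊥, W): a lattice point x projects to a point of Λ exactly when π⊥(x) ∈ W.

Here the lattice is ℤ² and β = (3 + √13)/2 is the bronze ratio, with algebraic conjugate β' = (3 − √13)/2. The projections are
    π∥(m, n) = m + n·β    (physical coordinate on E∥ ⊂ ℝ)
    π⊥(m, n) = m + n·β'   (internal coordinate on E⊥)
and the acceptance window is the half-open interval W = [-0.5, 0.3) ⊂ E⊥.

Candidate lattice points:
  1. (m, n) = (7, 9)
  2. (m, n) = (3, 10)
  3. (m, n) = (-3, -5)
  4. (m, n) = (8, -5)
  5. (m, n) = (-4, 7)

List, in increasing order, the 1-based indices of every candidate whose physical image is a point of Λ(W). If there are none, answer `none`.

Compute β' = (3−√13)/2 = -0.302776, so π⊥(m,n) = m -0.302776·n.
[1] lift (7,9): star map gives 4.275019; window check -0.5 ≤ 4.275019 < 0.3 is false → out
[2] lift (3,10): star map gives -0.027756; window check -0.5 ≤ -0.027756 < 0.3 is true → IN Λ
[3] lift (-3,-5): star map gives -1.486122; window check -0.5 ≤ -1.486122 < 0.3 is false → out
[4] lift (8,-5): star map gives 9.513878; window check -0.5 ≤ 9.513878 < 0.3 is false → out
[5] lift (-4,7): star map gives -6.119429; window check -0.5 ≤ -6.119429 < 0.3 is false → out

2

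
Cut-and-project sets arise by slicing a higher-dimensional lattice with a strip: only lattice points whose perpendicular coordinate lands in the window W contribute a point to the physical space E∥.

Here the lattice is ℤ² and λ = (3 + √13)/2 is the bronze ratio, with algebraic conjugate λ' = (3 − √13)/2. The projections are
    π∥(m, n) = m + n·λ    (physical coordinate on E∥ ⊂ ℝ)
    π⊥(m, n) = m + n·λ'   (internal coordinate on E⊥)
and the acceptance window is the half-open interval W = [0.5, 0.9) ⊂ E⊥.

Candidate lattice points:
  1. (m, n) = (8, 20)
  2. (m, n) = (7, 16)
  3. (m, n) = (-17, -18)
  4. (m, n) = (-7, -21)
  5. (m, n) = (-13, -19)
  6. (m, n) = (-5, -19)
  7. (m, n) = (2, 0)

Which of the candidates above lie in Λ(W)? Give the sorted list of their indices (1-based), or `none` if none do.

6

Compute λ' = (3−√13)/2 = -0.3028, so π⊥(m,n) = m -0.3028·n.
#1 (8,20): internal coord 8 + (20)·λ' = +1.9445; +1.9445 ∉ [0.5, 0.9) → out
#2 (7,16): internal coord 7 + (16)·λ' = +2.1556; +2.1556 ∉ [0.5, 0.9) → out
#3 (-17,-18): internal coord -17 + (-18)·λ' = -11.5500; -11.5500 ∉ [0.5, 0.9) → out
#4 (-7,-21): internal coord -7 + (-21)·λ' = -0.6417; -0.6417 ∉ [0.5, 0.9) → out
#5 (-13,-19): internal coord -13 + (-19)·λ' = -7.2473; -7.2473 ∉ [0.5, 0.9) → out
#6 (-5,-19): internal coord -5 + (-19)·λ' = +0.7527; +0.7527 ∈ [0.5, 0.9) → IN Λ
#7 (2,0): internal coord 2 + (0)·λ' = +2.0000; +2.0000 ∉ [0.5, 0.9) → out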